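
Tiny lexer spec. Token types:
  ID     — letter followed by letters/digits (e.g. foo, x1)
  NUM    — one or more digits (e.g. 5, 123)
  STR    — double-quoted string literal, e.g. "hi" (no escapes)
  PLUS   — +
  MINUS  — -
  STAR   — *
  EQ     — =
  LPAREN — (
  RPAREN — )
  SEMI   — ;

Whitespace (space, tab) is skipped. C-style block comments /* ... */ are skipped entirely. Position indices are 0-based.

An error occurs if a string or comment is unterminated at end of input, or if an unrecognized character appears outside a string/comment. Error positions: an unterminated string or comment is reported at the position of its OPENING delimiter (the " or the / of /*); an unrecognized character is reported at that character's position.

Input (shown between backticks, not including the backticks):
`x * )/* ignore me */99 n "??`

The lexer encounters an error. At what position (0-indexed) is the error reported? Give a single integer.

Answer: 25

Derivation:
pos=0: emit ID 'x' (now at pos=1)
pos=2: emit STAR '*'
pos=4: emit RPAREN ')'
pos=5: enter COMMENT mode (saw '/*')
exit COMMENT mode (now at pos=20)
pos=20: emit NUM '99' (now at pos=22)
pos=23: emit ID 'n' (now at pos=24)
pos=25: enter STRING mode
pos=25: ERROR — unterminated string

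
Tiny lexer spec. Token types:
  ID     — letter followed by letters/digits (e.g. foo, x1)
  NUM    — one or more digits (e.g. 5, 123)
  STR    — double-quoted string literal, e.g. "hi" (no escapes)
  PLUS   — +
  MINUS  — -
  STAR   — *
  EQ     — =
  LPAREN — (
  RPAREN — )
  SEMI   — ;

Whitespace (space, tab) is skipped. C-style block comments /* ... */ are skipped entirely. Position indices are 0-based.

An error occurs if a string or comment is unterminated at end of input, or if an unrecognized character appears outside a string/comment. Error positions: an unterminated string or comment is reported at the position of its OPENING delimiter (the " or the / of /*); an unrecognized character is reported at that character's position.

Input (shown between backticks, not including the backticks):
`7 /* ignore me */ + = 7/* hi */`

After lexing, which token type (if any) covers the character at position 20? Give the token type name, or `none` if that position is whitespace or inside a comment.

Answer: EQ

Derivation:
pos=0: emit NUM '7' (now at pos=1)
pos=2: enter COMMENT mode (saw '/*')
exit COMMENT mode (now at pos=17)
pos=18: emit PLUS '+'
pos=20: emit EQ '='
pos=22: emit NUM '7' (now at pos=23)
pos=23: enter COMMENT mode (saw '/*')
exit COMMENT mode (now at pos=31)
DONE. 4 tokens: [NUM, PLUS, EQ, NUM]
Position 20: char is '=' -> EQ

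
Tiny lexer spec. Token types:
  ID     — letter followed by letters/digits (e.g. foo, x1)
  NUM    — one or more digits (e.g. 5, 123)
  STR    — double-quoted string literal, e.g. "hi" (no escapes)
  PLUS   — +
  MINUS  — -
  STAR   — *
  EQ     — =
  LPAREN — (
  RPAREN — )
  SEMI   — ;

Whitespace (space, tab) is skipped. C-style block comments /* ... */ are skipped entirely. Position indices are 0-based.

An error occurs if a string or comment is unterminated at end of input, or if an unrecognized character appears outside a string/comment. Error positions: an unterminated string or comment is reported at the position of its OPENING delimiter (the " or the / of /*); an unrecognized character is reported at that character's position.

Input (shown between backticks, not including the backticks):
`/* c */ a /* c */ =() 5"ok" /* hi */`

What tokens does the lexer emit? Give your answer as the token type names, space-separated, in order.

pos=0: enter COMMENT mode (saw '/*')
exit COMMENT mode (now at pos=7)
pos=8: emit ID 'a' (now at pos=9)
pos=10: enter COMMENT mode (saw '/*')
exit COMMENT mode (now at pos=17)
pos=18: emit EQ '='
pos=19: emit LPAREN '('
pos=20: emit RPAREN ')'
pos=22: emit NUM '5' (now at pos=23)
pos=23: enter STRING mode
pos=23: emit STR "ok" (now at pos=27)
pos=28: enter COMMENT mode (saw '/*')
exit COMMENT mode (now at pos=36)
DONE. 6 tokens: [ID, EQ, LPAREN, RPAREN, NUM, STR]

Answer: ID EQ LPAREN RPAREN NUM STR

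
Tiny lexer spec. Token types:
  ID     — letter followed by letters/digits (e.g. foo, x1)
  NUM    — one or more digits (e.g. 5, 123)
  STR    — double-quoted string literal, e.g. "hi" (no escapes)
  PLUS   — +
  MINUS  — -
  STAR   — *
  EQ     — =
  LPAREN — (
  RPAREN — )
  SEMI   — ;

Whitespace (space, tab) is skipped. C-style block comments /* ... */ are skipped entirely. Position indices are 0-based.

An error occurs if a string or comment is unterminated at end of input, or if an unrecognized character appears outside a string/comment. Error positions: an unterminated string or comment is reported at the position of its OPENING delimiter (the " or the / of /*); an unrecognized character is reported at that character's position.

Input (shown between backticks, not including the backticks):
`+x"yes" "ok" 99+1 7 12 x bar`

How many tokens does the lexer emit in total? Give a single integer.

pos=0: emit PLUS '+'
pos=1: emit ID 'x' (now at pos=2)
pos=2: enter STRING mode
pos=2: emit STR "yes" (now at pos=7)
pos=8: enter STRING mode
pos=8: emit STR "ok" (now at pos=12)
pos=13: emit NUM '99' (now at pos=15)
pos=15: emit PLUS '+'
pos=16: emit NUM '1' (now at pos=17)
pos=18: emit NUM '7' (now at pos=19)
pos=20: emit NUM '12' (now at pos=22)
pos=23: emit ID 'x' (now at pos=24)
pos=25: emit ID 'bar' (now at pos=28)
DONE. 11 tokens: [PLUS, ID, STR, STR, NUM, PLUS, NUM, NUM, NUM, ID, ID]

Answer: 11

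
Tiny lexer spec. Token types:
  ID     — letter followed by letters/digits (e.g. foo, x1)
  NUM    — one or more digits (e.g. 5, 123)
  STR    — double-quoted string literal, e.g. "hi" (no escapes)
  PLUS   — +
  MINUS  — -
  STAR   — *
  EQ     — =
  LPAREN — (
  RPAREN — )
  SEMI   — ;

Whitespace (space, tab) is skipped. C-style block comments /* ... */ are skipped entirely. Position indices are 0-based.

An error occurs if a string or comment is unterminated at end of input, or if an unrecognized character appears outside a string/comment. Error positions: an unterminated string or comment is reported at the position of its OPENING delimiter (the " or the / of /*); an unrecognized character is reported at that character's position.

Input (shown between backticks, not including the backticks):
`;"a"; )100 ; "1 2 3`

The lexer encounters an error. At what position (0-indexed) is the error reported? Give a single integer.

Answer: 13

Derivation:
pos=0: emit SEMI ';'
pos=1: enter STRING mode
pos=1: emit STR "a" (now at pos=4)
pos=4: emit SEMI ';'
pos=6: emit RPAREN ')'
pos=7: emit NUM '100' (now at pos=10)
pos=11: emit SEMI ';'
pos=13: enter STRING mode
pos=13: ERROR — unterminated string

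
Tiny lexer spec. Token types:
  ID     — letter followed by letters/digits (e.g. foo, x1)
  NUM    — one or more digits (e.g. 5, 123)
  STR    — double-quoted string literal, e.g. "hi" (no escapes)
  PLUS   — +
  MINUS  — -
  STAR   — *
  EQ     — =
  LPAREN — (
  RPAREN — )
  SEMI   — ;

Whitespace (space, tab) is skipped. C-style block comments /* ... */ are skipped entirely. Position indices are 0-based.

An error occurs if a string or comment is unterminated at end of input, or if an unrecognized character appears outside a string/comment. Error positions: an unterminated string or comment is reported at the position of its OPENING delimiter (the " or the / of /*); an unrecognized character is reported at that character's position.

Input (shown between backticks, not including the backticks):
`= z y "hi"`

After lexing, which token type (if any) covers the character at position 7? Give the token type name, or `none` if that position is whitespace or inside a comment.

Answer: STR

Derivation:
pos=0: emit EQ '='
pos=2: emit ID 'z' (now at pos=3)
pos=4: emit ID 'y' (now at pos=5)
pos=6: enter STRING mode
pos=6: emit STR "hi" (now at pos=10)
DONE. 4 tokens: [EQ, ID, ID, STR]
Position 7: char is 'h' -> STR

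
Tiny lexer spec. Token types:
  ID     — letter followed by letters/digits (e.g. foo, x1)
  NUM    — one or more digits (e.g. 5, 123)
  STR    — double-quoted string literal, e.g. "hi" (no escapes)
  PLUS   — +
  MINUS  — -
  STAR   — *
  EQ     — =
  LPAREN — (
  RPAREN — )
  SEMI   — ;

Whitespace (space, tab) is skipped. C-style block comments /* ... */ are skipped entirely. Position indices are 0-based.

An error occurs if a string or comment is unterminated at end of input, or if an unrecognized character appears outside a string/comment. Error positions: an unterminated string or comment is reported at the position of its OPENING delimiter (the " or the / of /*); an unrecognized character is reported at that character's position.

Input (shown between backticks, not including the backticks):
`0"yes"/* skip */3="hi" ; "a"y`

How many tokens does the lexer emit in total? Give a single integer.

pos=0: emit NUM '0' (now at pos=1)
pos=1: enter STRING mode
pos=1: emit STR "yes" (now at pos=6)
pos=6: enter COMMENT mode (saw '/*')
exit COMMENT mode (now at pos=16)
pos=16: emit NUM '3' (now at pos=17)
pos=17: emit EQ '='
pos=18: enter STRING mode
pos=18: emit STR "hi" (now at pos=22)
pos=23: emit SEMI ';'
pos=25: enter STRING mode
pos=25: emit STR "a" (now at pos=28)
pos=28: emit ID 'y' (now at pos=29)
DONE. 8 tokens: [NUM, STR, NUM, EQ, STR, SEMI, STR, ID]

Answer: 8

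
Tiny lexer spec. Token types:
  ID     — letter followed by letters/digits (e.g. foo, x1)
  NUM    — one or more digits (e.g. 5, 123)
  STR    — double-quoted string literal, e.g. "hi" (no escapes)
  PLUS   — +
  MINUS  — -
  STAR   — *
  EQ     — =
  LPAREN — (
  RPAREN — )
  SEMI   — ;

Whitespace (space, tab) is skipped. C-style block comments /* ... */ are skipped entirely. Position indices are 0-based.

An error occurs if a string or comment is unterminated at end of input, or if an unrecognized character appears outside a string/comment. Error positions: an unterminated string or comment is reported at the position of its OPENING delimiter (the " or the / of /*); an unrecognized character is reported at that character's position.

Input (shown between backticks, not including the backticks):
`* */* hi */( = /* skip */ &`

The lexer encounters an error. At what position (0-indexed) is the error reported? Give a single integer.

Answer: 26

Derivation:
pos=0: emit STAR '*'
pos=2: emit STAR '*'
pos=3: enter COMMENT mode (saw '/*')
exit COMMENT mode (now at pos=11)
pos=11: emit LPAREN '('
pos=13: emit EQ '='
pos=15: enter COMMENT mode (saw '/*')
exit COMMENT mode (now at pos=25)
pos=26: ERROR — unrecognized char '&'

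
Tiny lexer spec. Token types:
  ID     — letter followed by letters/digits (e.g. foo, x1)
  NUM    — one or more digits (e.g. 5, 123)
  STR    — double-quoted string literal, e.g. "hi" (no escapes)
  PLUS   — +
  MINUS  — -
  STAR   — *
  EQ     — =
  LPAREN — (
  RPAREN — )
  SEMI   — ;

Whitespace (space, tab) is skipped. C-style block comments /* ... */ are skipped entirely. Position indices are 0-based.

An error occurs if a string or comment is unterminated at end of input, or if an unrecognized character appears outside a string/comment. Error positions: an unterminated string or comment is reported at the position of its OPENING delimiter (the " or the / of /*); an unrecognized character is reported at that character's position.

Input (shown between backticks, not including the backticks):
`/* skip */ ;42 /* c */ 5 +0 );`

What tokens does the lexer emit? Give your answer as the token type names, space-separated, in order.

pos=0: enter COMMENT mode (saw '/*')
exit COMMENT mode (now at pos=10)
pos=11: emit SEMI ';'
pos=12: emit NUM '42' (now at pos=14)
pos=15: enter COMMENT mode (saw '/*')
exit COMMENT mode (now at pos=22)
pos=23: emit NUM '5' (now at pos=24)
pos=25: emit PLUS '+'
pos=26: emit NUM '0' (now at pos=27)
pos=28: emit RPAREN ')'
pos=29: emit SEMI ';'
DONE. 7 tokens: [SEMI, NUM, NUM, PLUS, NUM, RPAREN, SEMI]

Answer: SEMI NUM NUM PLUS NUM RPAREN SEMI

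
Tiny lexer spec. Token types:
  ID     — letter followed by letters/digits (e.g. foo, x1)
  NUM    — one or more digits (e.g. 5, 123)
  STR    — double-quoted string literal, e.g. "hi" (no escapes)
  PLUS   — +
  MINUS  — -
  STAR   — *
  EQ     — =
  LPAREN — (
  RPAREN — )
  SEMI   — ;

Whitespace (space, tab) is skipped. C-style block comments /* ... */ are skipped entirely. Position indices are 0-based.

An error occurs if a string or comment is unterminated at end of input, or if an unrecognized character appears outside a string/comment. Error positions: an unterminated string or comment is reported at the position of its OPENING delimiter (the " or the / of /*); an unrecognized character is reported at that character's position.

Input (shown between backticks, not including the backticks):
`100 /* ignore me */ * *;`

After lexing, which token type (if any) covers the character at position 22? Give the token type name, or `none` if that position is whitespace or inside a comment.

Answer: STAR

Derivation:
pos=0: emit NUM '100' (now at pos=3)
pos=4: enter COMMENT mode (saw '/*')
exit COMMENT mode (now at pos=19)
pos=20: emit STAR '*'
pos=22: emit STAR '*'
pos=23: emit SEMI ';'
DONE. 4 tokens: [NUM, STAR, STAR, SEMI]
Position 22: char is '*' -> STAR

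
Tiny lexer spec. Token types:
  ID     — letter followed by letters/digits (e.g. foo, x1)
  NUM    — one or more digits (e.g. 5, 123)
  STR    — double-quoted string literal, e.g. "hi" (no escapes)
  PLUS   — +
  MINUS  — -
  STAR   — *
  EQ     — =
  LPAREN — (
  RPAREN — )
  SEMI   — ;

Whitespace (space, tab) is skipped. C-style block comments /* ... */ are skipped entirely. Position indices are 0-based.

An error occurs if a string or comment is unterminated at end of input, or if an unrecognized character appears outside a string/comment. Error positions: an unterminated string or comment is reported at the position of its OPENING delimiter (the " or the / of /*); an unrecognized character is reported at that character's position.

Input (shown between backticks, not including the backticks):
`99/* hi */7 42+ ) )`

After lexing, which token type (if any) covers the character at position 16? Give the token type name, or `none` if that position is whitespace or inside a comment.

pos=0: emit NUM '99' (now at pos=2)
pos=2: enter COMMENT mode (saw '/*')
exit COMMENT mode (now at pos=10)
pos=10: emit NUM '7' (now at pos=11)
pos=12: emit NUM '42' (now at pos=14)
pos=14: emit PLUS '+'
pos=16: emit RPAREN ')'
pos=18: emit RPAREN ')'
DONE. 6 tokens: [NUM, NUM, NUM, PLUS, RPAREN, RPAREN]
Position 16: char is ')' -> RPAREN

Answer: RPAREN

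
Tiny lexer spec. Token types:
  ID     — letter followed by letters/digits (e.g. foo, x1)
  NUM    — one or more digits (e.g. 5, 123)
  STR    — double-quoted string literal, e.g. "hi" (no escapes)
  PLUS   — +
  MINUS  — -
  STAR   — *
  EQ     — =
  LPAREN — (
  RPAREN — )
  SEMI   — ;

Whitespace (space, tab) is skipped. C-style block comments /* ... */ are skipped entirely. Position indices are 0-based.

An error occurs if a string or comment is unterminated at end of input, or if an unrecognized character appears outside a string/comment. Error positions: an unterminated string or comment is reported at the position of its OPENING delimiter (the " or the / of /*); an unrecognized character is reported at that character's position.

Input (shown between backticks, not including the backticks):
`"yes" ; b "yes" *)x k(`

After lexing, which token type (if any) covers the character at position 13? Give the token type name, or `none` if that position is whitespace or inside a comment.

Answer: STR

Derivation:
pos=0: enter STRING mode
pos=0: emit STR "yes" (now at pos=5)
pos=6: emit SEMI ';'
pos=8: emit ID 'b' (now at pos=9)
pos=10: enter STRING mode
pos=10: emit STR "yes" (now at pos=15)
pos=16: emit STAR '*'
pos=17: emit RPAREN ')'
pos=18: emit ID 'x' (now at pos=19)
pos=20: emit ID 'k' (now at pos=21)
pos=21: emit LPAREN '('
DONE. 9 tokens: [STR, SEMI, ID, STR, STAR, RPAREN, ID, ID, LPAREN]
Position 13: char is 's' -> STR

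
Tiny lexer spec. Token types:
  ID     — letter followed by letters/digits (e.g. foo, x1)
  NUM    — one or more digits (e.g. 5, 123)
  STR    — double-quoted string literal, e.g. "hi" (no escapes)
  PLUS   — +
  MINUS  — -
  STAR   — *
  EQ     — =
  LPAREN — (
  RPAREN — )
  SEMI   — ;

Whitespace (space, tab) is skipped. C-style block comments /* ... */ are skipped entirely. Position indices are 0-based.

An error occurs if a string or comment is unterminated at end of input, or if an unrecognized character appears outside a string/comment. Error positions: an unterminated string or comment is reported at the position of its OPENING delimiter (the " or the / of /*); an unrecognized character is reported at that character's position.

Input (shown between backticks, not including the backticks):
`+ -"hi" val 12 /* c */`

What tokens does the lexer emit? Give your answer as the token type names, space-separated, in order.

pos=0: emit PLUS '+'
pos=2: emit MINUS '-'
pos=3: enter STRING mode
pos=3: emit STR "hi" (now at pos=7)
pos=8: emit ID 'val' (now at pos=11)
pos=12: emit NUM '12' (now at pos=14)
pos=15: enter COMMENT mode (saw '/*')
exit COMMENT mode (now at pos=22)
DONE. 5 tokens: [PLUS, MINUS, STR, ID, NUM]

Answer: PLUS MINUS STR ID NUM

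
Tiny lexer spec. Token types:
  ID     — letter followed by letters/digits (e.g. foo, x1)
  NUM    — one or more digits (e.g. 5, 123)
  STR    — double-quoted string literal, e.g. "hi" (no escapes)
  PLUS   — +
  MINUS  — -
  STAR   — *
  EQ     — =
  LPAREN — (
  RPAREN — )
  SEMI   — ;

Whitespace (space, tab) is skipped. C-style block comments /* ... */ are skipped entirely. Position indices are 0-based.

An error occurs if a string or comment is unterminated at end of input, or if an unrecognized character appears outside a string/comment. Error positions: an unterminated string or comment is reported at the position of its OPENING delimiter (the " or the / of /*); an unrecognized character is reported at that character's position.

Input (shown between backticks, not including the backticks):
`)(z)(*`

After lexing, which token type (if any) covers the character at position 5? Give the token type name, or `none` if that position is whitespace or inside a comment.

Answer: STAR

Derivation:
pos=0: emit RPAREN ')'
pos=1: emit LPAREN '('
pos=2: emit ID 'z' (now at pos=3)
pos=3: emit RPAREN ')'
pos=4: emit LPAREN '('
pos=5: emit STAR '*'
DONE. 6 tokens: [RPAREN, LPAREN, ID, RPAREN, LPAREN, STAR]
Position 5: char is '*' -> STAR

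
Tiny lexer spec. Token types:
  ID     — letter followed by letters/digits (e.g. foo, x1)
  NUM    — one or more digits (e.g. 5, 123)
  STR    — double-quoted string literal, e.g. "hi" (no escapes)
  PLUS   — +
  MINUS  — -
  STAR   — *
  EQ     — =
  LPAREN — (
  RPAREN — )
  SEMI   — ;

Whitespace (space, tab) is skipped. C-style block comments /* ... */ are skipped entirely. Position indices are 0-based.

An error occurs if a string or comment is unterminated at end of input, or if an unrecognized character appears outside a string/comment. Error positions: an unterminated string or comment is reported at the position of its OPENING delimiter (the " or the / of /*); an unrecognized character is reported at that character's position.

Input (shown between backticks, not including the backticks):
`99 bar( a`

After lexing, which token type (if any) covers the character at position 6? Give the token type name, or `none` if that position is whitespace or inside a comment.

Answer: LPAREN

Derivation:
pos=0: emit NUM '99' (now at pos=2)
pos=3: emit ID 'bar' (now at pos=6)
pos=6: emit LPAREN '('
pos=8: emit ID 'a' (now at pos=9)
DONE. 4 tokens: [NUM, ID, LPAREN, ID]
Position 6: char is '(' -> LPAREN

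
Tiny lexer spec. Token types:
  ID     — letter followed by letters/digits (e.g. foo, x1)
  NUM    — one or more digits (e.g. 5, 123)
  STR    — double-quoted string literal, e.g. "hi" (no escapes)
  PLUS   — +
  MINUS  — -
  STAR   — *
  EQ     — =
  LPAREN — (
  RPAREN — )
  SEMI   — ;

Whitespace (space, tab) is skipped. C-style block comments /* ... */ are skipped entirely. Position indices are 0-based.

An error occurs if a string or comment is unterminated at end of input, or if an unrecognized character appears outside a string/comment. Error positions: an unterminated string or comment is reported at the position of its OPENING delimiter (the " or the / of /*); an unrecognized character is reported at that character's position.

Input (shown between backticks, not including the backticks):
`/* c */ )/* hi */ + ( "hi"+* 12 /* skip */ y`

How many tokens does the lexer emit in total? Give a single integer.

Answer: 8

Derivation:
pos=0: enter COMMENT mode (saw '/*')
exit COMMENT mode (now at pos=7)
pos=8: emit RPAREN ')'
pos=9: enter COMMENT mode (saw '/*')
exit COMMENT mode (now at pos=17)
pos=18: emit PLUS '+'
pos=20: emit LPAREN '('
pos=22: enter STRING mode
pos=22: emit STR "hi" (now at pos=26)
pos=26: emit PLUS '+'
pos=27: emit STAR '*'
pos=29: emit NUM '12' (now at pos=31)
pos=32: enter COMMENT mode (saw '/*')
exit COMMENT mode (now at pos=42)
pos=43: emit ID 'y' (now at pos=44)
DONE. 8 tokens: [RPAREN, PLUS, LPAREN, STR, PLUS, STAR, NUM, ID]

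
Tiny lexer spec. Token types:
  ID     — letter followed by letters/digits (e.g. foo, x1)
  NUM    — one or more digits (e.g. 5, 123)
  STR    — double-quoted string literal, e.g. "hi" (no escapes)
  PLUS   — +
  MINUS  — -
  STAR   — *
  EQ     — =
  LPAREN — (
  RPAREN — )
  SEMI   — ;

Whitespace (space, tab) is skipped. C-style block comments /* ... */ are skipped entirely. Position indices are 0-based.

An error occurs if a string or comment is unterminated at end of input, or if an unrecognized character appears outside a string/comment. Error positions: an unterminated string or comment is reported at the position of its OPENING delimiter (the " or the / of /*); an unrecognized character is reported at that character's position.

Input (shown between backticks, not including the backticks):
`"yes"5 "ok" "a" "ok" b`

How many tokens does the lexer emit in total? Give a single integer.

Answer: 6

Derivation:
pos=0: enter STRING mode
pos=0: emit STR "yes" (now at pos=5)
pos=5: emit NUM '5' (now at pos=6)
pos=7: enter STRING mode
pos=7: emit STR "ok" (now at pos=11)
pos=12: enter STRING mode
pos=12: emit STR "a" (now at pos=15)
pos=16: enter STRING mode
pos=16: emit STR "ok" (now at pos=20)
pos=21: emit ID 'b' (now at pos=22)
DONE. 6 tokens: [STR, NUM, STR, STR, STR, ID]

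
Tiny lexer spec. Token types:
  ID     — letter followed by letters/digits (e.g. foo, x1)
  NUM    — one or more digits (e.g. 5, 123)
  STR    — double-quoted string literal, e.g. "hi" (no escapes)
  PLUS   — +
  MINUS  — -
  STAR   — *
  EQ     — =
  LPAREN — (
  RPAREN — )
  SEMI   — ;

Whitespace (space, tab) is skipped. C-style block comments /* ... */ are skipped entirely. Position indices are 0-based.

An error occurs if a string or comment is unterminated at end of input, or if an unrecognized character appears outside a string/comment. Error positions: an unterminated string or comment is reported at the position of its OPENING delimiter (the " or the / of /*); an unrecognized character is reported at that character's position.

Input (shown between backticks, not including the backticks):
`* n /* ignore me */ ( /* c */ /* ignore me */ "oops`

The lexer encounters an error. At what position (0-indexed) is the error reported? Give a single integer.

Answer: 46

Derivation:
pos=0: emit STAR '*'
pos=2: emit ID 'n' (now at pos=3)
pos=4: enter COMMENT mode (saw '/*')
exit COMMENT mode (now at pos=19)
pos=20: emit LPAREN '('
pos=22: enter COMMENT mode (saw '/*')
exit COMMENT mode (now at pos=29)
pos=30: enter COMMENT mode (saw '/*')
exit COMMENT mode (now at pos=45)
pos=46: enter STRING mode
pos=46: ERROR — unterminated string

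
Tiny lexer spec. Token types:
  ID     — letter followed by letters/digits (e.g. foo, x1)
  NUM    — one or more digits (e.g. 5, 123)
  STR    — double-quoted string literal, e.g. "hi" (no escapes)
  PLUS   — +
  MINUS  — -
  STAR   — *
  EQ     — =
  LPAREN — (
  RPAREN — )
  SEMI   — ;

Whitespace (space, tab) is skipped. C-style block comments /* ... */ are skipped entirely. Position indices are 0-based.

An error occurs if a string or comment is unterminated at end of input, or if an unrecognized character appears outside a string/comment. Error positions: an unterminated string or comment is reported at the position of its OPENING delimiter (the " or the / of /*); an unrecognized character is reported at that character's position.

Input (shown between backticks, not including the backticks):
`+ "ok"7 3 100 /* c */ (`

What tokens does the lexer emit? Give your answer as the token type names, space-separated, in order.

pos=0: emit PLUS '+'
pos=2: enter STRING mode
pos=2: emit STR "ok" (now at pos=6)
pos=6: emit NUM '7' (now at pos=7)
pos=8: emit NUM '3' (now at pos=9)
pos=10: emit NUM '100' (now at pos=13)
pos=14: enter COMMENT mode (saw '/*')
exit COMMENT mode (now at pos=21)
pos=22: emit LPAREN '('
DONE. 6 tokens: [PLUS, STR, NUM, NUM, NUM, LPAREN]

Answer: PLUS STR NUM NUM NUM LPAREN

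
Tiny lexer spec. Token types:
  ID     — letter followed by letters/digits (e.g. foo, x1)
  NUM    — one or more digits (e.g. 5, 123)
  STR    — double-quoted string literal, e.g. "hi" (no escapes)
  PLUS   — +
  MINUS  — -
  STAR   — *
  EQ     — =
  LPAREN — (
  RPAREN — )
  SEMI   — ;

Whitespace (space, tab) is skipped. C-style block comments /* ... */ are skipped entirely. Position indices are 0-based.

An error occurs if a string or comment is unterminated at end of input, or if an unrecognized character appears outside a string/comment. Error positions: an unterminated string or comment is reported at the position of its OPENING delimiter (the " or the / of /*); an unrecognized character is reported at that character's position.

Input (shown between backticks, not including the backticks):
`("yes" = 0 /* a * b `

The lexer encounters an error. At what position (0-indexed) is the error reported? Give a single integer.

pos=0: emit LPAREN '('
pos=1: enter STRING mode
pos=1: emit STR "yes" (now at pos=6)
pos=7: emit EQ '='
pos=9: emit NUM '0' (now at pos=10)
pos=11: enter COMMENT mode (saw '/*')
pos=11: ERROR — unterminated comment (reached EOF)

Answer: 11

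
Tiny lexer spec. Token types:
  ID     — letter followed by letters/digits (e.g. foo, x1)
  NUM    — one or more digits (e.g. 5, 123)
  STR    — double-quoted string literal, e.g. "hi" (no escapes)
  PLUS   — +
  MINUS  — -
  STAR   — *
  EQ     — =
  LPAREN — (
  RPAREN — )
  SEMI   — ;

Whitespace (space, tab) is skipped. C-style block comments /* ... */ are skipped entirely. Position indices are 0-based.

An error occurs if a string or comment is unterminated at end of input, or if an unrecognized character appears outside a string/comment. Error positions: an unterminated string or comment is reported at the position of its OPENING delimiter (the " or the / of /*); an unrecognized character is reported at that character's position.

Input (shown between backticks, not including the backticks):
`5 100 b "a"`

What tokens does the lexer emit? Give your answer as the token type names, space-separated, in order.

Answer: NUM NUM ID STR

Derivation:
pos=0: emit NUM '5' (now at pos=1)
pos=2: emit NUM '100' (now at pos=5)
pos=6: emit ID 'b' (now at pos=7)
pos=8: enter STRING mode
pos=8: emit STR "a" (now at pos=11)
DONE. 4 tokens: [NUM, NUM, ID, STR]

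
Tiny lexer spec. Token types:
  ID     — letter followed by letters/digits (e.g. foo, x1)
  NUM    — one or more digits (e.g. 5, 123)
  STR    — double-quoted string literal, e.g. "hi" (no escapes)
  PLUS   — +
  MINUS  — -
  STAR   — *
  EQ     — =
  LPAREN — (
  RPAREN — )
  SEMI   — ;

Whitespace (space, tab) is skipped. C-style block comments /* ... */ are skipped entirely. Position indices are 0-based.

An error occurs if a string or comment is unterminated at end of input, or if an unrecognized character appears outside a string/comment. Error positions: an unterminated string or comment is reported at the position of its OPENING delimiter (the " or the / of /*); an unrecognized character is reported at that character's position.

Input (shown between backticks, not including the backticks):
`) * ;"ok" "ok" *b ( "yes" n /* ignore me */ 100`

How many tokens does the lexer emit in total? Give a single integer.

Answer: 11

Derivation:
pos=0: emit RPAREN ')'
pos=2: emit STAR '*'
pos=4: emit SEMI ';'
pos=5: enter STRING mode
pos=5: emit STR "ok" (now at pos=9)
pos=10: enter STRING mode
pos=10: emit STR "ok" (now at pos=14)
pos=15: emit STAR '*'
pos=16: emit ID 'b' (now at pos=17)
pos=18: emit LPAREN '('
pos=20: enter STRING mode
pos=20: emit STR "yes" (now at pos=25)
pos=26: emit ID 'n' (now at pos=27)
pos=28: enter COMMENT mode (saw '/*')
exit COMMENT mode (now at pos=43)
pos=44: emit NUM '100' (now at pos=47)
DONE. 11 tokens: [RPAREN, STAR, SEMI, STR, STR, STAR, ID, LPAREN, STR, ID, NUM]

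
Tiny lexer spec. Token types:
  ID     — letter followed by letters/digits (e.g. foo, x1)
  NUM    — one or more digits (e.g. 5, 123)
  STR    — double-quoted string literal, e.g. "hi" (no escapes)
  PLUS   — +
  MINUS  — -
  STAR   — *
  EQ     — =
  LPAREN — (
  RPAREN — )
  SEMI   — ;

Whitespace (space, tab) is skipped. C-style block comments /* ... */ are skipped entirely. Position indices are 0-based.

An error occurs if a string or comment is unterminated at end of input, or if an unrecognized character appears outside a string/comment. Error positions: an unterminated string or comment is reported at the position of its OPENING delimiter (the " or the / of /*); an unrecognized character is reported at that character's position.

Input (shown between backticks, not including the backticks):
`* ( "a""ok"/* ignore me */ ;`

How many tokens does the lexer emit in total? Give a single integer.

Answer: 5

Derivation:
pos=0: emit STAR '*'
pos=2: emit LPAREN '('
pos=4: enter STRING mode
pos=4: emit STR "a" (now at pos=7)
pos=7: enter STRING mode
pos=7: emit STR "ok" (now at pos=11)
pos=11: enter COMMENT mode (saw '/*')
exit COMMENT mode (now at pos=26)
pos=27: emit SEMI ';'
DONE. 5 tokens: [STAR, LPAREN, STR, STR, SEMI]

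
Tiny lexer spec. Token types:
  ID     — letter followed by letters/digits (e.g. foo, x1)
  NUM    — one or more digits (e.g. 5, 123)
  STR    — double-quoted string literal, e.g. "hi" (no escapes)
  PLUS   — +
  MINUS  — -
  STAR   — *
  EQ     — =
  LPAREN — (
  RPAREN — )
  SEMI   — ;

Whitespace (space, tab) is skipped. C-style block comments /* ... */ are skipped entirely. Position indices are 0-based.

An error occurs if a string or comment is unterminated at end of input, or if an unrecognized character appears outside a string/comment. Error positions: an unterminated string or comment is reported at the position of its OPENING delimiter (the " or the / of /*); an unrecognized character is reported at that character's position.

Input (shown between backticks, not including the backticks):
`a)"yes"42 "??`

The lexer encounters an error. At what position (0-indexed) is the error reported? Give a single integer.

pos=0: emit ID 'a' (now at pos=1)
pos=1: emit RPAREN ')'
pos=2: enter STRING mode
pos=2: emit STR "yes" (now at pos=7)
pos=7: emit NUM '42' (now at pos=9)
pos=10: enter STRING mode
pos=10: ERROR — unterminated string

Answer: 10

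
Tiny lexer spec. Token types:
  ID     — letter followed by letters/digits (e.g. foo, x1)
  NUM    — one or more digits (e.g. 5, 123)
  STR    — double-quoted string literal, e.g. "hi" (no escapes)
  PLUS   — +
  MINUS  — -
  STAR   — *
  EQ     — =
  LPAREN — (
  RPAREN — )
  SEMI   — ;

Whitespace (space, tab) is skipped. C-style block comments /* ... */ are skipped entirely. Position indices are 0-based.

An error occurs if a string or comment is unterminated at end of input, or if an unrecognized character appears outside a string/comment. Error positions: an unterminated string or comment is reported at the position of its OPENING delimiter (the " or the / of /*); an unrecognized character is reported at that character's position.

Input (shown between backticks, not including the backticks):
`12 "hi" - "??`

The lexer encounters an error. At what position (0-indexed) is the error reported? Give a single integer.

pos=0: emit NUM '12' (now at pos=2)
pos=3: enter STRING mode
pos=3: emit STR "hi" (now at pos=7)
pos=8: emit MINUS '-'
pos=10: enter STRING mode
pos=10: ERROR — unterminated string

Answer: 10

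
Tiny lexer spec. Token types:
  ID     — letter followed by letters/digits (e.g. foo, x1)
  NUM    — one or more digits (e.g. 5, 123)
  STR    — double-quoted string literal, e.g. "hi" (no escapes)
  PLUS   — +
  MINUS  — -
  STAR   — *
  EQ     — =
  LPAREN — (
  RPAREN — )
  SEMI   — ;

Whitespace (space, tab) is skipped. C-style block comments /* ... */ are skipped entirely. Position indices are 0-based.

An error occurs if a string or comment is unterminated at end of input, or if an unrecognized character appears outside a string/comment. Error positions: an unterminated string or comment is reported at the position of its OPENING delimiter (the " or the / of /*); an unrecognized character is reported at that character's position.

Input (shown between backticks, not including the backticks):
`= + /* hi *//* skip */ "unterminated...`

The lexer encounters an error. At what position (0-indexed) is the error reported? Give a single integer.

pos=0: emit EQ '='
pos=2: emit PLUS '+'
pos=4: enter COMMENT mode (saw '/*')
exit COMMENT mode (now at pos=12)
pos=12: enter COMMENT mode (saw '/*')
exit COMMENT mode (now at pos=22)
pos=23: enter STRING mode
pos=23: ERROR — unterminated string

Answer: 23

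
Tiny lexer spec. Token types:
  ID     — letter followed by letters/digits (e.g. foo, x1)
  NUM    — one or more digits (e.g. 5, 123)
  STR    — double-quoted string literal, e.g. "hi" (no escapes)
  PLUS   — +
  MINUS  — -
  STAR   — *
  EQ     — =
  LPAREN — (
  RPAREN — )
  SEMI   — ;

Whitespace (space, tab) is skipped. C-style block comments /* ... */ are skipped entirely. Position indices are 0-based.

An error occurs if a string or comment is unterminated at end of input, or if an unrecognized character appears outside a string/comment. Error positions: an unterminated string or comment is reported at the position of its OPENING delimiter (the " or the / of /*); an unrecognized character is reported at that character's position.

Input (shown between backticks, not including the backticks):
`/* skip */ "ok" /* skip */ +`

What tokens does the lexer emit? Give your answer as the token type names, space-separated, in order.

pos=0: enter COMMENT mode (saw '/*')
exit COMMENT mode (now at pos=10)
pos=11: enter STRING mode
pos=11: emit STR "ok" (now at pos=15)
pos=16: enter COMMENT mode (saw '/*')
exit COMMENT mode (now at pos=26)
pos=27: emit PLUS '+'
DONE. 2 tokens: [STR, PLUS]

Answer: STR PLUS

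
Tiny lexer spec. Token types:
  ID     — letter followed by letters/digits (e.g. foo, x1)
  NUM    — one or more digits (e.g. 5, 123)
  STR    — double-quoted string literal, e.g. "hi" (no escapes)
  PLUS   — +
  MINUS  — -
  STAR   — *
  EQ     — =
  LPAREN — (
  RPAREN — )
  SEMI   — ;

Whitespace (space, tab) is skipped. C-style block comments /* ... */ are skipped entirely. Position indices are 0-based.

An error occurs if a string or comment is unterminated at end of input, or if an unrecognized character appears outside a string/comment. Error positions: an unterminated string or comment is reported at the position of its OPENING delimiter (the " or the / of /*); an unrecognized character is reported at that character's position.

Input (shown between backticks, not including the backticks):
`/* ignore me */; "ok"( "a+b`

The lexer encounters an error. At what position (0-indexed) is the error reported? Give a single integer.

pos=0: enter COMMENT mode (saw '/*')
exit COMMENT mode (now at pos=15)
pos=15: emit SEMI ';'
pos=17: enter STRING mode
pos=17: emit STR "ok" (now at pos=21)
pos=21: emit LPAREN '('
pos=23: enter STRING mode
pos=23: ERROR — unterminated string

Answer: 23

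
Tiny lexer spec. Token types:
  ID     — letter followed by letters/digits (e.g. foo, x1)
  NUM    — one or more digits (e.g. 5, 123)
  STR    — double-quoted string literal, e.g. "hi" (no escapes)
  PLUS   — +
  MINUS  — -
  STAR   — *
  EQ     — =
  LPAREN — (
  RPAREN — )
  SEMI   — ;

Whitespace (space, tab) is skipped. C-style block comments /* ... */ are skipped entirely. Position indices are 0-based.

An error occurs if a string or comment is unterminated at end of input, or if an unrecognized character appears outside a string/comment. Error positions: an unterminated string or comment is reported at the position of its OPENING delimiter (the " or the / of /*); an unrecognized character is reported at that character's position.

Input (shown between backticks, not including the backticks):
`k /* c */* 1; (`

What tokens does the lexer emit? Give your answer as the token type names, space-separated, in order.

Answer: ID STAR NUM SEMI LPAREN

Derivation:
pos=0: emit ID 'k' (now at pos=1)
pos=2: enter COMMENT mode (saw '/*')
exit COMMENT mode (now at pos=9)
pos=9: emit STAR '*'
pos=11: emit NUM '1' (now at pos=12)
pos=12: emit SEMI ';'
pos=14: emit LPAREN '('
DONE. 5 tokens: [ID, STAR, NUM, SEMI, LPAREN]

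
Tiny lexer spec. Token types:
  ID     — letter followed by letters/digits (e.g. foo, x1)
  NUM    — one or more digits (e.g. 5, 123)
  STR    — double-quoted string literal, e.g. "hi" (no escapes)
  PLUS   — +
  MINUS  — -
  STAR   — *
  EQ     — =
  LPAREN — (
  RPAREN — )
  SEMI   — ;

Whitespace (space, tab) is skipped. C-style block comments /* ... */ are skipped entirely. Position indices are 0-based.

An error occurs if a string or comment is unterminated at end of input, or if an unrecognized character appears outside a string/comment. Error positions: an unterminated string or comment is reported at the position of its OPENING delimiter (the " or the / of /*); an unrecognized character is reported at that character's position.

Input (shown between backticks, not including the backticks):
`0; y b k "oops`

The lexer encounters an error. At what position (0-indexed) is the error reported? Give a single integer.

Answer: 9

Derivation:
pos=0: emit NUM '0' (now at pos=1)
pos=1: emit SEMI ';'
pos=3: emit ID 'y' (now at pos=4)
pos=5: emit ID 'b' (now at pos=6)
pos=7: emit ID 'k' (now at pos=8)
pos=9: enter STRING mode
pos=9: ERROR — unterminated string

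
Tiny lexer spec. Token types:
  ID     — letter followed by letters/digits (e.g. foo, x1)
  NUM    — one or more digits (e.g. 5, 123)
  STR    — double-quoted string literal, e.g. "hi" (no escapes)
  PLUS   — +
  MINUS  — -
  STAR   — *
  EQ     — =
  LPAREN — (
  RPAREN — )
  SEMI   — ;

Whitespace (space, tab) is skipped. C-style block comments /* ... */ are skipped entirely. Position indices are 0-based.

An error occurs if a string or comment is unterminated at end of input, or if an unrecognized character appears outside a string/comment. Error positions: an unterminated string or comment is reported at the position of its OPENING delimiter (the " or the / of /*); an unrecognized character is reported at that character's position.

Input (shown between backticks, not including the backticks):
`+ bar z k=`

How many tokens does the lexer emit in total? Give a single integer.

pos=0: emit PLUS '+'
pos=2: emit ID 'bar' (now at pos=5)
pos=6: emit ID 'z' (now at pos=7)
pos=8: emit ID 'k' (now at pos=9)
pos=9: emit EQ '='
DONE. 5 tokens: [PLUS, ID, ID, ID, EQ]

Answer: 5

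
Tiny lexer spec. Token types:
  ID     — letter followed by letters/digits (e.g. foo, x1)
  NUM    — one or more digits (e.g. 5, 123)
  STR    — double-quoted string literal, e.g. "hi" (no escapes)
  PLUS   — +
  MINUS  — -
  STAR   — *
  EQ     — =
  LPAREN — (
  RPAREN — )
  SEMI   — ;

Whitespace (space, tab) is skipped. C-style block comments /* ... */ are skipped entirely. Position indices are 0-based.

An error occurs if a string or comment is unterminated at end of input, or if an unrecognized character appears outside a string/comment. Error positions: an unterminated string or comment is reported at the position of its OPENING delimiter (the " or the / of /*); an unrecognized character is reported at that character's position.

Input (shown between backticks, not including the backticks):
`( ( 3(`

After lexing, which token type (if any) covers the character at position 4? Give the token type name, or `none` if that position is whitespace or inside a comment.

pos=0: emit LPAREN '('
pos=2: emit LPAREN '('
pos=4: emit NUM '3' (now at pos=5)
pos=5: emit LPAREN '('
DONE. 4 tokens: [LPAREN, LPAREN, NUM, LPAREN]
Position 4: char is '3' -> NUM

Answer: NUM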